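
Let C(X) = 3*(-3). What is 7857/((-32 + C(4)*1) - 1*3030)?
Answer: -7857/3071 ≈ -2.5584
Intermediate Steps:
C(X) = -9
7857/((-32 + C(4)*1) - 1*3030) = 7857/((-32 - 9*1) - 1*3030) = 7857/((-32 - 9) - 3030) = 7857/(-41 - 3030) = 7857/(-3071) = 7857*(-1/3071) = -7857/3071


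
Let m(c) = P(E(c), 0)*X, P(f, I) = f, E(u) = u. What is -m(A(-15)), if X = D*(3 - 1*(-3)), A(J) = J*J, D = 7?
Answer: -9450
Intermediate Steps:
A(J) = J**2
X = 42 (X = 7*(3 - 1*(-3)) = 7*(3 + 3) = 7*6 = 42)
m(c) = 42*c (m(c) = c*42 = 42*c)
-m(A(-15)) = -42*(-15)**2 = -42*225 = -1*9450 = -9450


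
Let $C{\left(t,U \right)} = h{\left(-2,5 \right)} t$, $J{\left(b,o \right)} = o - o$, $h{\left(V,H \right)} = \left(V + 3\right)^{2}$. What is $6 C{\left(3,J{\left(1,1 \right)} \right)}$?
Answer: $18$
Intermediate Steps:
$h{\left(V,H \right)} = \left(3 + V\right)^{2}$
$J{\left(b,o \right)} = 0$
$C{\left(t,U \right)} = t$ ($C{\left(t,U \right)} = \left(3 - 2\right)^{2} t = 1^{2} t = 1 t = t$)
$6 C{\left(3,J{\left(1,1 \right)} \right)} = 6 \cdot 3 = 18$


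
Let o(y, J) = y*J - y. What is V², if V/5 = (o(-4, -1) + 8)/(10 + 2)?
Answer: 400/9 ≈ 44.444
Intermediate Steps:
o(y, J) = -y + J*y (o(y, J) = J*y - y = -y + J*y)
V = 20/3 (V = 5*((-4*(-1 - 1) + 8)/(10 + 2)) = 5*((-4*(-2) + 8)/12) = 5*((8 + 8)*(1/12)) = 5*(16*(1/12)) = 5*(4/3) = 20/3 ≈ 6.6667)
V² = (20/3)² = 400/9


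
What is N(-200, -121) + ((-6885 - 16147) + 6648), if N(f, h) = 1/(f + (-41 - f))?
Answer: -671745/41 ≈ -16384.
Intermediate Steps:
N(f, h) = -1/41 (N(f, h) = 1/(-41) = -1/41)
N(-200, -121) + ((-6885 - 16147) + 6648) = -1/41 + ((-6885 - 16147) + 6648) = -1/41 + (-23032 + 6648) = -1/41 - 16384 = -671745/41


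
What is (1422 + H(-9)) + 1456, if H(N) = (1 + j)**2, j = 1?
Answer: 2882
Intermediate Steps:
H(N) = 4 (H(N) = (1 + 1)**2 = 2**2 = 4)
(1422 + H(-9)) + 1456 = (1422 + 4) + 1456 = 1426 + 1456 = 2882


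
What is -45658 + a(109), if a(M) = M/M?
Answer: -45657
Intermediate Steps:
a(M) = 1
-45658 + a(109) = -45658 + 1 = -45657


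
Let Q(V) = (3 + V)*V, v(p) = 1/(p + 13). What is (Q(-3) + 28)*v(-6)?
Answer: 4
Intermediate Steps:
v(p) = 1/(13 + p)
Q(V) = V*(3 + V)
(Q(-3) + 28)*v(-6) = (-3*(3 - 3) + 28)/(13 - 6) = (-3*0 + 28)/7 = (0 + 28)*(⅐) = 28*(⅐) = 4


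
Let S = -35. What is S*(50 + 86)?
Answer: -4760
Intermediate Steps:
S*(50 + 86) = -35*(50 + 86) = -35*136 = -4760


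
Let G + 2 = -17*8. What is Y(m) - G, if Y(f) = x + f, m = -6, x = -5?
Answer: 127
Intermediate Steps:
G = -138 (G = -2 - 17*8 = -2 - 136 = -138)
Y(f) = -5 + f
Y(m) - G = (-5 - 6) - 1*(-138) = -11 + 138 = 127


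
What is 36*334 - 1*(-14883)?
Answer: 26907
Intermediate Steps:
36*334 - 1*(-14883) = 12024 + 14883 = 26907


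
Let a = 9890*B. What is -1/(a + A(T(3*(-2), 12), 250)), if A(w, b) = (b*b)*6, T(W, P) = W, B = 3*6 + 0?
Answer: -1/553020 ≈ -1.8083e-6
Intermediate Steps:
B = 18 (B = 18 + 0 = 18)
a = 178020 (a = 9890*18 = 178020)
A(w, b) = 6*b**2 (A(w, b) = b**2*6 = 6*b**2)
-1/(a + A(T(3*(-2), 12), 250)) = -1/(178020 + 6*250**2) = -1/(178020 + 6*62500) = -1/(178020 + 375000) = -1/553020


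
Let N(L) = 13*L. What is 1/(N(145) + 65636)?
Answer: 1/67521 ≈ 1.4810e-5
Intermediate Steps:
1/(N(145) + 65636) = 1/(13*145 + 65636) = 1/(1885 + 65636) = 1/67521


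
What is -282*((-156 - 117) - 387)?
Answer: 186120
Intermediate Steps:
-282*((-156 - 117) - 387) = -282*(-273 - 387) = -282*(-660) = 186120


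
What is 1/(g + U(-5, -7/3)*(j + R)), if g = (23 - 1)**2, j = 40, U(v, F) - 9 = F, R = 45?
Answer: 3/3152 ≈ 0.00095178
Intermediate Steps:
U(v, F) = 9 + F
g = 484 (g = 22**2 = 484)
1/(g + U(-5, -7/3)*(j + R)) = 1/(484 + (9 - 7/3)*(40 + 45)) = 1/(484 + (9 - 7*1/3)*85) = 1/(484 + (9 - 7/3)*85) = 1/(484 + (20/3)*85) = 1/(484 + 1700/3) = 1/(3152/3) = 3/3152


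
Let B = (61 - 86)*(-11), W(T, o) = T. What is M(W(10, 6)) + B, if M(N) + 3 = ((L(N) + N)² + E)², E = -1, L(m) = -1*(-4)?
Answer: 38297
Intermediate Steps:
L(m) = 4
B = 275 (B = -25*(-11) = 275)
M(N) = -3 + (-1 + (4 + N)²)² (M(N) = -3 + ((4 + N)² - 1)² = -3 + (-1 + (4 + N)²)²)
M(W(10, 6)) + B = (-3 + (-1 + (4 + 10)²)²) + 275 = (-3 + (-1 + 14²)²) + 275 = (-3 + (-1 + 196)²) + 275 = (-3 + 195²) + 275 = (-3 + 38025) + 275 = 38022 + 275 = 38297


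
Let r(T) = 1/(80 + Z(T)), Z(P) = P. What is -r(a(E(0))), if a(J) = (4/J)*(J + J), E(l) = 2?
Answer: -1/88 ≈ -0.011364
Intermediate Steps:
a(J) = 8 (a(J) = (4/J)*(2*J) = 8)
r(T) = 1/(80 + T)
-r(a(E(0))) = -1/(80 + 8) = -1/88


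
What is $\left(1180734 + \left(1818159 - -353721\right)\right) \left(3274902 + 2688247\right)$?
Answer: $19992136821486$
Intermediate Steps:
$\left(1180734 + \left(1818159 - -353721\right)\right) \left(3274902 + 2688247\right) = \left(1180734 + \left(1818159 + 353721\right)\right) 5963149 = \left(1180734 + 2171880\right) 5963149 = 3352614 \cdot 5963149 = 19992136821486$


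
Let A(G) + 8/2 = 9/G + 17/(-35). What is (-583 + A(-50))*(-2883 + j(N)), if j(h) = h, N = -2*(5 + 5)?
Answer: 597097749/350 ≈ 1.7060e+6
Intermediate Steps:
N = -20 (N = -2*10 = -20)
A(G) = -157/35 + 9/G (A(G) = -4 + (9/G + 17/(-35)) = -4 + (9/G + 17*(-1/35)) = -4 + (9/G - 17/35) = -4 + (-17/35 + 9/G) = -157/35 + 9/G)
(-583 + A(-50))*(-2883 + j(N)) = (-583 + (-157/35 + 9/(-50)))*(-2883 - 20) = (-583 + (-157/35 + 9*(-1/50)))*(-2903) = (-583 + (-157/35 - 9/50))*(-2903) = (-583 - 1633/350)*(-2903) = -205683/350*(-2903) = 597097749/350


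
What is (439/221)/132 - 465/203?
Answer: -13475863/5921916 ≈ -2.2756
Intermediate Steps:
(439/221)/132 - 465/203 = (439*(1/221))*(1/132) - 465*1/203 = (439/221)*(1/132) - 465/203 = 439/29172 - 465/203 = -13475863/5921916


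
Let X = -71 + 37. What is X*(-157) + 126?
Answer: 5464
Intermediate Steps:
X = -34
X*(-157) + 126 = -34*(-157) + 126 = 5338 + 126 = 5464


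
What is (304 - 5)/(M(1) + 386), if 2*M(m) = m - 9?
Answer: 299/382 ≈ 0.78272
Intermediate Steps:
M(m) = -9/2 + m/2 (M(m) = (m - 9)/2 = (-9 + m)/2 = -9/2 + m/2)
(304 - 5)/(M(1) + 386) = (304 - 5)/((-9/2 + (½)*1) + 386) = 299/((-9/2 + ½) + 386) = 299/(-4 + 386) = 299/382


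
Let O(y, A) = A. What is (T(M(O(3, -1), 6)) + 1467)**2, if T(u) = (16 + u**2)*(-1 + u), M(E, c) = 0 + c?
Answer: 2982529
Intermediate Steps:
M(E, c) = c
T(u) = (-1 + u)*(16 + u**2)
(T(M(O(3, -1), 6)) + 1467)**2 = ((-16 + 6**3 - 1*6**2 + 16*6) + 1467)**2 = ((-16 + 216 - 1*36 + 96) + 1467)**2 = ((-16 + 216 - 36 + 96) + 1467)**2 = (260 + 1467)**2 = 1727**2 = 2982529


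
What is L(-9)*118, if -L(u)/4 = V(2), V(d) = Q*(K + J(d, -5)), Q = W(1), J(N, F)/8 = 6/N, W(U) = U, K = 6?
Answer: -14160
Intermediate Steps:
J(N, F) = 48/N (J(N, F) = 8*(6/N) = 48/N)
Q = 1
V(d) = 6 + 48/d (V(d) = 1*(6 + 48/d) = 6 + 48/d)
L(u) = -120 (L(u) = -4*(6 + 48/2) = -4*(6 + 48*(1/2)) = -4*(6 + 24) = -4*30 = -120)
L(-9)*118 = -120*118 = -14160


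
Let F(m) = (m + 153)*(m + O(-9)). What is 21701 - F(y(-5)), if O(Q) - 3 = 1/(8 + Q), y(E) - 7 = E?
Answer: 21081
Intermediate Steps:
y(E) = 7 + E
O(Q) = 3 + 1/(8 + Q)
F(m) = (2 + m)*(153 + m) (F(m) = (m + 153)*(m + (25 + 3*(-9))/(8 - 9)) = (153 + m)*(m + (25 - 27)/(-1)) = (153 + m)*(m - 1*(-2)) = (153 + m)*(m + 2) = (153 + m)*(2 + m) = (2 + m)*(153 + m))
21701 - F(y(-5)) = 21701 - (306 + (7 - 5)**2 + 155*(7 - 5)) = 21701 - (306 + 2**2 + 155*2) = 21701 - (306 + 4 + 310) = 21701 - 1*620 = 21701 - 620 = 21081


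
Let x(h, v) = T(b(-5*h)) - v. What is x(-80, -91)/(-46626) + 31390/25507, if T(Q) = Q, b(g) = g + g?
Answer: 480287801/396429794 ≈ 1.2115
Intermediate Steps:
b(g) = 2*g
x(h, v) = -v - 10*h (x(h, v) = 2*(-5*h) - v = -10*h - v = -v - 10*h)
x(-80, -91)/(-46626) + 31390/25507 = (-1*(-91) - 10*(-80))/(-46626) + 31390/25507 = (91 + 800)*(-1/46626) + 31390*(1/25507) = 891*(-1/46626) + 31390/25507 = -297/15542 + 31390/25507 = 480287801/396429794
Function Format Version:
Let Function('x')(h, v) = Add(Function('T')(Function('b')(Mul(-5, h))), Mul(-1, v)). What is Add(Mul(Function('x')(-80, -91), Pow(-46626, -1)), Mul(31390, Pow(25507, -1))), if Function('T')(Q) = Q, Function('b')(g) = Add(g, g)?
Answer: Rational(480287801, 396429794) ≈ 1.2115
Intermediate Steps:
Function('b')(g) = Mul(2, g)
Function('x')(h, v) = Add(Mul(-1, v), Mul(-10, h)) (Function('x')(h, v) = Add(Mul(2, Mul(-5, h)), Mul(-1, v)) = Add(Mul(-10, h), Mul(-1, v)) = Add(Mul(-1, v), Mul(-10, h)))
Add(Mul(Function('x')(-80, -91), Pow(-46626, -1)), Mul(31390, Pow(25507, -1))) = Add(Mul(Add(Mul(-1, -91), Mul(-10, -80)), Pow(-46626, -1)), Mul(31390, Pow(25507, -1))) = Add(Mul(Add(91, 800), Rational(-1, 46626)), Mul(31390, Rational(1, 25507))) = Add(Mul(891, Rational(-1, 46626)), Rational(31390, 25507)) = Add(Rational(-297, 15542), Rational(31390, 25507)) = Rational(480287801, 396429794)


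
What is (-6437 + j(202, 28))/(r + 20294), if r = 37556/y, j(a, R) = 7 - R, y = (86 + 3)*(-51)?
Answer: -14656431/46038455 ≈ -0.31835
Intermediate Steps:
y = -4539 (y = 89*(-51) = -4539)
r = -37556/4539 (r = 37556/(-4539) = 37556*(-1/4539) = -37556/4539 ≈ -8.2741)
(-6437 + j(202, 28))/(r + 20294) = (-6437 + (7 - 1*28))/(-37556/4539 + 20294) = (-6437 + (7 - 28))/(92076910/4539) = (-6437 - 21)*(4539/92076910) = -6458*4539/92076910 = -14656431/46038455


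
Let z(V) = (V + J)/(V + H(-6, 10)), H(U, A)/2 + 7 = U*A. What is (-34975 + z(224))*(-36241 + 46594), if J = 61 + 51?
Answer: -1810287619/5 ≈ -3.6206e+8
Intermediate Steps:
J = 112
H(U, A) = -14 + 2*A*U (H(U, A) = -14 + 2*(U*A) = -14 + 2*(A*U) = -14 + 2*A*U)
z(V) = (112 + V)/(-134 + V) (z(V) = (V + 112)/(V + (-14 + 2*10*(-6))) = (112 + V)/(V + (-14 - 120)) = (112 + V)/(V - 134) = (112 + V)/(-134 + V))
(-34975 + z(224))*(-36241 + 46594) = (-34975 + (112 + 224)/(-134 + 224))*(-36241 + 46594) = (-34975 + 336/90)*10353 = (-34975 + (1/90)*336)*10353 = (-34975 + 56/15)*10353 = -524569/15*10353 = -1810287619/5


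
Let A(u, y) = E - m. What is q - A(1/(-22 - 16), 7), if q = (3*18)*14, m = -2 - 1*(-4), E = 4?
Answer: 754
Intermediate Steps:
m = 2 (m = -2 + 4 = 2)
A(u, y) = 2 (A(u, y) = 4 - 1*2 = 4 - 2 = 2)
q = 756 (q = 54*14 = 756)
q - A(1/(-22 - 16), 7) = 756 - 1*2 = 756 - 2 = 754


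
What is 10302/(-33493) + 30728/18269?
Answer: 840965666/611883617 ≈ 1.3744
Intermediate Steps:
10302/(-33493) + 30728/18269 = 10302*(-1/33493) + 30728*(1/18269) = -10302/33493 + 30728/18269 = 840965666/611883617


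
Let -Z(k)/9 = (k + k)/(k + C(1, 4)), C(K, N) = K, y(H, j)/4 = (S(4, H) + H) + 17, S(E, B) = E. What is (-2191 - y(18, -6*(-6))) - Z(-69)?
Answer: -79177/34 ≈ -2328.7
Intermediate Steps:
y(H, j) = 84 + 4*H (y(H, j) = 4*((4 + H) + 17) = 4*(21 + H) = 84 + 4*H)
Z(k) = -18*k/(1 + k) (Z(k) = -9*(k + k)/(k + 1) = -9*2*k/(1 + k) = -18*k/(1 + k))
(-2191 - y(18, -6*(-6))) - Z(-69) = (-2191 - (84 + 4*18)) - (-18)*(-69)/(1 - 69) = (-2191 - (84 + 72)) - (-18)*(-69)/(-68) = (-2191 - 1*156) - (-18)*(-69)*(-1)/68 = (-2191 - 156) - 1*(-621/34) = -2347 + 621/34 = -79177/34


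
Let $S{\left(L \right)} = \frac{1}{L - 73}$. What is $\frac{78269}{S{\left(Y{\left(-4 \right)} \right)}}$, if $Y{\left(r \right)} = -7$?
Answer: $-6261520$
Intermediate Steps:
$S{\left(L \right)} = \frac{1}{-73 + L}$
$\frac{78269}{S{\left(Y{\left(-4 \right)} \right)}} = \frac{78269}{\frac{1}{-73 - 7}} = \frac{78269}{\frac{1}{-80}} = \frac{78269}{- \frac{1}{80}} = 78269 \left(-80\right) = -6261520$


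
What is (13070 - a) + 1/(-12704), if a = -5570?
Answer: 236802559/12704 ≈ 18640.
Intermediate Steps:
(13070 - a) + 1/(-12704) = (13070 - 1*(-5570)) + 1/(-12704) = (13070 + 5570) - 1/12704 = 18640 - 1/12704 = 236802559/12704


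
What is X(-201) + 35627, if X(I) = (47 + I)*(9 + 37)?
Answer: 28543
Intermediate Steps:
X(I) = 2162 + 46*I (X(I) = (47 + I)*46 = 2162 + 46*I)
X(-201) + 35627 = (2162 + 46*(-201)) + 35627 = (2162 - 9246) + 35627 = -7084 + 35627 = 28543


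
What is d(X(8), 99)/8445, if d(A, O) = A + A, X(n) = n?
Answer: 16/8445 ≈ 0.0018946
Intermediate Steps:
d(A, O) = 2*A
d(X(8), 99)/8445 = (2*8)/8445 = 16*(1/8445) = 16/8445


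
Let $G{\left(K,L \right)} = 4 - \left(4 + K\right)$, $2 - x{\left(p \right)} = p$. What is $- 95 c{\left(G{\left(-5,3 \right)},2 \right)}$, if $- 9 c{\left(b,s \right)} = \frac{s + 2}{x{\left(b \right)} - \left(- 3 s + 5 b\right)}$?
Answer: $- \frac{190}{99} \approx -1.9192$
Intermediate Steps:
$x{\left(p \right)} = 2 - p$
$G{\left(K,L \right)} = - K$
$c{\left(b,s \right)} = - \frac{2 + s}{9 \left(2 - 6 b + 3 s\right)}$ ($c{\left(b,s \right)} = - \frac{\left(s + 2\right) \frac{1}{\left(2 - b\right) - \left(- 3 s + 5 b\right)}}{9} = - \frac{\left(2 + s\right) \frac{1}{2 - 6 b + 3 s}}{9} = - \frac{\frac{1}{2 - 6 b + 3 s} \left(2 + s\right)}{9} = - \frac{2 + s}{9 \left(2 - 6 b + 3 s\right)}$)
$- 95 c{\left(G{\left(-5,3 \right)},2 \right)} = - 95 \frac{-2 - 2}{9 \left(2 - 6 \left(\left(-1\right) \left(-5\right)\right) + 3 \cdot 2\right)} = - 95 \frac{-2 - 2}{9 \left(2 - 30 + 6\right)} = - 95 \cdot \frac{1}{9} \frac{1}{2 - 30 + 6} \left(-4\right) = - 95 \cdot \frac{1}{9} \frac{1}{-22} \left(-4\right) = - 95 \cdot \frac{1}{9} \left(- \frac{1}{22}\right) \left(-4\right) = - \frac{95 \cdot 2}{99} = \left(-1\right) \frac{190}{99} = - \frac{190}{99}$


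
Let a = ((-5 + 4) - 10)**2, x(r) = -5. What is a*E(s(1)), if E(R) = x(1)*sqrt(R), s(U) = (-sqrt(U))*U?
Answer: -605*I ≈ -605.0*I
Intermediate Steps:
a = 121 (a = (-1 - 10)**2 = (-11)**2 = 121)
s(U) = -U**(3/2)
E(R) = -5*sqrt(R)
a*E(s(1)) = 121*(-5*sqrt(-1)) = 121*(-5*I) = -605*I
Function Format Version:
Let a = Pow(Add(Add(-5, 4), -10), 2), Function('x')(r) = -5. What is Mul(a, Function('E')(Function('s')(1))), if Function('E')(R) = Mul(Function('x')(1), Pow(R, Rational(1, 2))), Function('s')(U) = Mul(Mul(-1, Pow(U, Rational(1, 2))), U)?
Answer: Mul(-605, I) ≈ Mul(-605.00, I)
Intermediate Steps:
a = 121 (a = Pow(Add(-1, -10), 2) = Pow(-11, 2) = 121)
Function('s')(U) = Mul(-1, Pow(U, Rational(3, 2)))
Function('E')(R) = Mul(-5, Pow(R, Rational(1, 2)))
Mul(a, Function('E')(Function('s')(1))) = Mul(121, Mul(-5, Pow(Mul(-1, Pow(1, Rational(3, 2))), Rational(1, 2)))) = Mul(121, Mul(-5, Pow(Mul(-1, 1), Rational(1, 2)))) = Mul(121, Mul(-5, Pow(-1, Rational(1, 2)))) = Mul(121, Mul(-5, I)) = Mul(-605, I)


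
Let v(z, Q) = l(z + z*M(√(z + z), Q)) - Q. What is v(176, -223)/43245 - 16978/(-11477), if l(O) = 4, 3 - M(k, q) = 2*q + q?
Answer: 736818889/496322865 ≈ 1.4846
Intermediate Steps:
M(k, q) = 3 - 3*q (M(k, q) = 3 - (2*q + q) = 3 - 3*q)
v(z, Q) = 4 - Q
v(176, -223)/43245 - 16978/(-11477) = (4 - 1*(-223))/43245 - 16978/(-11477) = (4 + 223)*(1/43245) - 16978*(-1/11477) = 227*(1/43245) + 16978/11477 = 227/43245 + 16978/11477 = 736818889/496322865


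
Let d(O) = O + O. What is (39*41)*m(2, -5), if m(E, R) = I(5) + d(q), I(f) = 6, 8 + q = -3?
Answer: -25584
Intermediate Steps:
q = -11 (q = -8 - 3 = -11)
d(O) = 2*O
m(E, R) = -16 (m(E, R) = 6 + 2*(-11) = 6 - 22 = -16)
(39*41)*m(2, -5) = (39*41)*(-16) = 1599*(-16) = -25584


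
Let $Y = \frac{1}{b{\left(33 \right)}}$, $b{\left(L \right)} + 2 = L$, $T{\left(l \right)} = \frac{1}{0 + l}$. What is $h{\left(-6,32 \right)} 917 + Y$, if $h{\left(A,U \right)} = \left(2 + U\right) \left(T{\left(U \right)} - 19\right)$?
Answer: $- \frac{293338197}{496} \approx -5.9141 \cdot 10^{5}$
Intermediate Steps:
$T{\left(l \right)} = \frac{1}{l}$
$b{\left(L \right)} = -2 + L$
$h{\left(A,U \right)} = \left(-19 + \frac{1}{U}\right) \left(2 + U\right)$ ($h{\left(A,U \right)} = \left(2 + U\right) \left(\frac{1}{U} - 19\right) = \left(2 + U\right) \left(-19 + \frac{1}{U}\right) = \left(-19 + \frac{1}{U}\right) \left(2 + U\right)$)
$Y = \frac{1}{31}$ ($Y = \frac{1}{-2 + 33} = \frac{1}{31} \approx 0.032258$)
$h{\left(-6,32 \right)} 917 + Y = \left(-37 - 608 + \frac{2}{32}\right) 917 + \frac{1}{31} = \left(-37 - 608 + 2 \cdot \frac{1}{32}\right) 917 + \frac{1}{31} = \left(-37 - 608 + \frac{1}{16}\right) 917 + \frac{1}{31} = \left(- \frac{10319}{16}\right) 917 + \frac{1}{31} = - \frac{9462523}{16} + \frac{1}{31} = - \frac{293338197}{496}$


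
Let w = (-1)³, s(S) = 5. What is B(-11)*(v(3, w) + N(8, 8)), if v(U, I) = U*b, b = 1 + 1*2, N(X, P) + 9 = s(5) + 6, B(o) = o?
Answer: -121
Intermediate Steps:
N(X, P) = 2 (N(X, P) = -9 + (5 + 6) = -9 + 11 = 2)
w = -1
b = 3 (b = 1 + 2 = 3)
v(U, I) = 3*U (v(U, I) = U*3 = 3*U)
B(-11)*(v(3, w) + N(8, 8)) = -11*(3*3 + 2) = -11*(9 + 2) = -11*11 = -121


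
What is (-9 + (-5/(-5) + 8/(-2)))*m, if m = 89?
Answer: -1068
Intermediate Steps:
(-9 + (-5/(-5) + 8/(-2)))*m = (-9 + (-5/(-5) + 8/(-2)))*89 = (-9 + (-5*(-⅕) + 8*(-½)))*89 = (-9 + (1 - 4))*89 = (-9 - 3)*89 = -12*89 = -1068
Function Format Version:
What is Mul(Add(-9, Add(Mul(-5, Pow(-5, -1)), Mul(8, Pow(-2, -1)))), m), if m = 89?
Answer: -1068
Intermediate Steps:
Mul(Add(-9, Add(Mul(-5, Pow(-5, -1)), Mul(8, Pow(-2, -1)))), m) = Mul(Add(-9, Add(Mul(-5, Pow(-5, -1)), Mul(8, Pow(-2, -1)))), 89) = Mul(Add(-9, Add(Mul(-5, Rational(-1, 5)), Mul(8, Rational(-1, 2)))), 89) = Mul(Add(-9, Add(1, -4)), 89) = Mul(Add(-9, -3), 89) = Mul(-12, 89) = -1068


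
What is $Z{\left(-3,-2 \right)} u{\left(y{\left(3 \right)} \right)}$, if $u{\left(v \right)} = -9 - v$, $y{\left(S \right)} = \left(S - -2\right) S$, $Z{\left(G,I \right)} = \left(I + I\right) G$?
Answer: $-288$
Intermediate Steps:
$Z{\left(G,I \right)} = 2 G I$ ($Z{\left(G,I \right)} = 2 I G = 2 G I$)
$y{\left(S \right)} = S \left(2 + S\right)$ ($y{\left(S \right)} = \left(S + 2\right) S = \left(2 + S\right) S = S \left(2 + S\right)$)
$Z{\left(-3,-2 \right)} u{\left(y{\left(3 \right)} \right)} = 2 \left(-3\right) \left(-2\right) \left(-9 - 3 \left(2 + 3\right)\right) = 12 \left(-9 - 3 \cdot 5\right) = 12 \left(-9 - 15\right) = 12 \left(-24\right) = -288$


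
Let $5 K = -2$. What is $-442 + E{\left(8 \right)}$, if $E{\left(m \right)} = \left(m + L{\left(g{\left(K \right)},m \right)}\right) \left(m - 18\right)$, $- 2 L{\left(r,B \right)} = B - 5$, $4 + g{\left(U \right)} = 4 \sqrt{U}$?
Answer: $-507$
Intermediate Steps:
$K = - \frac{2}{5}$ ($K = \frac{1}{5} \left(-2\right) = - \frac{2}{5} \approx -0.4$)
$g{\left(U \right)} = -4 + 4 \sqrt{U}$
$L{\left(r,B \right)} = \frac{5}{2} - \frac{B}{2}$ ($L{\left(r,B \right)} = - \frac{B - 5}{2} = - \frac{-5 + B}{2} = \frac{5}{2} - \frac{B}{2}$)
$E{\left(m \right)} = \left(-18 + m\right) \left(\frac{5}{2} + \frac{m}{2}\right)$ ($E{\left(m \right)} = \left(m - \left(- \frac{5}{2} + \frac{m}{2}\right)\right) \left(m - 18\right) = \left(\frac{5}{2} + \frac{m}{2}\right) \left(-18 + m\right) = \left(-18 + m\right) \left(\frac{5}{2} + \frac{m}{2}\right)$)
$-442 + E{\left(8 \right)} = -442 - \left(97 - 32\right) = -442 - 65 = -507$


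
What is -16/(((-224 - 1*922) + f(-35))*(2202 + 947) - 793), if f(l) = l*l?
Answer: -8/123989 ≈ -6.4522e-5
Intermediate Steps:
f(l) = l²
-16/(((-224 - 1*922) + f(-35))*(2202 + 947) - 793) = -16/(((-224 - 1*922) + (-35)²)*(2202 + 947) - 793) = -16/(((-224 - 922) + 1225)*3149 - 793) = -16/((-1146 + 1225)*3149 - 793) = -16/(79*3149 - 793) = -16/(248771 - 793) = -16/247978 = (1/247978)*(-16) = -8/123989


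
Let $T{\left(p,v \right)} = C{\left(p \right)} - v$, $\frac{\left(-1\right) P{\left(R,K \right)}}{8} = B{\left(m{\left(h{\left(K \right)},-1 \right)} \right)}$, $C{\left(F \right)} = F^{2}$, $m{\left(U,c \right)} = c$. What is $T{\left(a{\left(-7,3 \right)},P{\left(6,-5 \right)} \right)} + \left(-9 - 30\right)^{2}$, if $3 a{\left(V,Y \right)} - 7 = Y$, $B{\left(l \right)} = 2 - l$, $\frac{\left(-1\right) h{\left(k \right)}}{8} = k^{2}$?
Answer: $\frac{14005}{9} \approx 1556.1$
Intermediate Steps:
$h{\left(k \right)} = - 8 k^{2}$
$P{\left(R,K \right)} = -24$ ($P{\left(R,K \right)} = - 8 \left(2 - -1\right) = - 8 \left(2 + 1\right) = \left(-8\right) 3 = -24$)
$a{\left(V,Y \right)} = \frac{7}{3} + \frac{Y}{3}$
$T{\left(p,v \right)} = p^{2} - v$
$T{\left(a{\left(-7,3 \right)},P{\left(6,-5 \right)} \right)} + \left(-9 - 30\right)^{2} = \left(\left(\frac{7}{3} + \frac{1}{3} \cdot 3\right)^{2} - -24\right) + \left(-9 - 30\right)^{2} = \left(\left(\frac{7}{3} + 1\right)^{2} + 24\right) + \left(-39\right)^{2} = \left(\left(\frac{10}{3}\right)^{2} + 24\right) + 1521 = \left(\frac{100}{9} + 24\right) + 1521 = \frac{316}{9} + 1521 = \frac{14005}{9}$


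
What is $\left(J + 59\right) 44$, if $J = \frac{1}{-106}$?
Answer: $\frac{137566}{53} \approx 2595.6$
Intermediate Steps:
$J = - \frac{1}{106} \approx -0.009434$
$\left(J + 59\right) 44 = \left(- \frac{1}{106} + 59\right) 44 = \frac{6253}{106} \cdot 44 = \frac{137566}{53}$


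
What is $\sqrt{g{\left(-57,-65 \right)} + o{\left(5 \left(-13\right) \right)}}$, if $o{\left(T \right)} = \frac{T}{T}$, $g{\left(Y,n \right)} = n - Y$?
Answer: $i \sqrt{7} \approx 2.6458 i$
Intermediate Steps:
$o{\left(T \right)} = 1$
$\sqrt{g{\left(-57,-65 \right)} + o{\left(5 \left(-13\right) \right)}} = \sqrt{\left(-65 - -57\right) + 1} = \sqrt{\left(-65 + 57\right) + 1} = \sqrt{-8 + 1} = \sqrt{-7} = i \sqrt{7}$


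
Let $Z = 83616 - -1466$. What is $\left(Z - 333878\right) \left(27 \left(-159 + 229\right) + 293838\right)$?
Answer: $-73575943488$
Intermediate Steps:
$Z = 85082$ ($Z = 83616 + 1466 = 85082$)
$\left(Z - 333878\right) \left(27 \left(-159 + 229\right) + 293838\right) = \left(85082 - 333878\right) \left(27 \left(-159 + 229\right) + 293838\right) = - 248796 \left(27 \cdot 70 + 293838\right) = - 248796 \left(1890 + 293838\right) = \left(-248796\right) 295728 = -73575943488$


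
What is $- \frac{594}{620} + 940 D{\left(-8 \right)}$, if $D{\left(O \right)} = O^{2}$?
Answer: $\frac{18649303}{310} \approx 60159.0$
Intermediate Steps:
$- \frac{594}{620} + 940 D{\left(-8 \right)} = - \frac{594}{620} + 940 \left(-8\right)^{2} = \left(-594\right) \frac{1}{620} + 940 \cdot 64 = - \frac{297}{310} + 60160 = \frac{18649303}{310}$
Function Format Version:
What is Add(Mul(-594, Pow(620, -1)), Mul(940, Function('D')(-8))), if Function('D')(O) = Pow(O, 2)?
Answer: Rational(18649303, 310) ≈ 60159.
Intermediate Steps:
Add(Mul(-594, Pow(620, -1)), Mul(940, Function('D')(-8))) = Add(Mul(-594, Pow(620, -1)), Mul(940, Pow(-8, 2))) = Add(Mul(-594, Rational(1, 620)), Mul(940, 64)) = Add(Rational(-297, 310), 60160) = Rational(18649303, 310)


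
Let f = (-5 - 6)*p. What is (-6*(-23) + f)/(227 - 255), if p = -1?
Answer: -149/28 ≈ -5.3214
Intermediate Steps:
f = 11 (f = (-5 - 6)*(-1) = -11*(-1) = 11)
(-6*(-23) + f)/(227 - 255) = (-6*(-23) + 11)/(227 - 255) = (138 + 11)/(-28) = 149*(-1/28) = -149/28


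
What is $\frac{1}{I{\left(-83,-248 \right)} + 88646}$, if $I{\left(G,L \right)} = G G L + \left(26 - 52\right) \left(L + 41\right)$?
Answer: $- \frac{1}{1614444} \approx -6.1941 \cdot 10^{-7}$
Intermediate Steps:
$I{\left(G,L \right)} = -1066 - 26 L + L G^{2}$ ($I{\left(G,L \right)} = G^{2} L - 26 \left(41 + L\right) = L G^{2} - \left(1066 + 26 L\right) = -1066 - 26 L + L G^{2}$)
$\frac{1}{I{\left(-83,-248 \right)} + 88646} = \frac{1}{\left(-1066 - -6448 - 248 \left(-83\right)^{2}\right) + 88646} = \frac{1}{\left(-1066 + 6448 - 1708472\right) + 88646} = \frac{1}{-1703090 + 88646} = \frac{1}{-1614444} = - \frac{1}{1614444}$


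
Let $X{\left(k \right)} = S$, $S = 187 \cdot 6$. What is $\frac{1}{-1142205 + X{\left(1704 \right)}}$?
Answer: $- \frac{1}{1141083} \approx -8.7636 \cdot 10^{-7}$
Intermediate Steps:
$S = 1122$
$X{\left(k \right)} = 1122$
$\frac{1}{-1142205 + X{\left(1704 \right)}} = \frac{1}{-1142205 + 1122} = \frac{1}{-1141083} = - \frac{1}{1141083}$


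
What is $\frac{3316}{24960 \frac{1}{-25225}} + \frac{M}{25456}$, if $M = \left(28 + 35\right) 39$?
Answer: $- \frac{6653855609}{1985568} \approx -3351.1$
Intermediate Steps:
$M = 2457$ ($M = 63 \cdot 39 = 2457$)
$\frac{3316}{24960 \frac{1}{-25225}} + \frac{M}{25456} = \frac{3316}{24960 \frac{1}{-25225}} + \frac{2457}{25456} = \frac{3316}{24960 \left(- \frac{1}{25225}\right)} + 2457 \cdot \frac{1}{25456} = \frac{3316}{- \frac{4992}{5045}} + \frac{2457}{25456} = 3316 \left(- \frac{5045}{4992}\right) + \frac{2457}{25456} = - \frac{4182305}{1248} + \frac{2457}{25456} = - \frac{6653855609}{1985568}$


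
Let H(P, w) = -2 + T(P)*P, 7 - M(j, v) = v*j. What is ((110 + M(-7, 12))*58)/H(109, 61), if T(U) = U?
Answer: 11658/11879 ≈ 0.98140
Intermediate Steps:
M(j, v) = 7 - j*v (M(j, v) = 7 - v*j = 7 - j*v)
H(P, w) = -2 + P² (H(P, w) = -2 + P*P = -2 + P²)
((110 + M(-7, 12))*58)/H(109, 61) = ((110 + (7 - 1*(-7)*12))*58)/(-2 + 109²) = ((110 + (7 + 84))*58)/(-2 + 11881) = ((110 + 91)*58)/11879 = (201*58)*(1/11879) = 11658*(1/11879) = 11658/11879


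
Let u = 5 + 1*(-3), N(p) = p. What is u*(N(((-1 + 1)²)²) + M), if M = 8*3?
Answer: 48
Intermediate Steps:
u = 2 (u = 5 - 3 = 2)
M = 24
u*(N(((-1 + 1)²)²) + M) = 2*(((-1 + 1)²)² + 24) = 2*((0²)² + 24) = 2*(0² + 24) = 2*(0 + 24) = 2*24 = 48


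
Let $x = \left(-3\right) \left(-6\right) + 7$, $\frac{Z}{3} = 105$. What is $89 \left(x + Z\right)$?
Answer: $30260$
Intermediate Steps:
$Z = 315$ ($Z = 3 \cdot 105 = 315$)
$x = 25$ ($x = 18 + 7 = 25$)
$89 \left(x + Z\right) = 89 \left(25 + 315\right) = 89 \cdot 340 = 30260$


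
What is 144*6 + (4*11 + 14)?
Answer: 922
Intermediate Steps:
144*6 + (4*11 + 14) = 864 + (44 + 14) = 864 + 58 = 922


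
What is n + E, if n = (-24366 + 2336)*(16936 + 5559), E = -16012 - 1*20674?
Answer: -495601536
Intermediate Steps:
E = -36686 (E = -16012 - 20674 = -36686)
n = -495564850 (n = -22030*22495 = -495564850)
n + E = -495564850 - 36686 = -495601536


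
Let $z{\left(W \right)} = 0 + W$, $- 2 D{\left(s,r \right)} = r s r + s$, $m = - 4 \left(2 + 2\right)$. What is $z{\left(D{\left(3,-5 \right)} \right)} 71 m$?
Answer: $44304$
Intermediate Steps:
$m = -16$ ($m = \left(-4\right) 4 = -16$)
$D{\left(s,r \right)} = - \frac{s}{2} - \frac{s r^{2}}{2}$ ($D{\left(s,r \right)} = - \frac{r s r + s}{2} = - \frac{s r^{2} + s}{2} = - \frac{s + s r^{2}}{2} = - \frac{s}{2} - \frac{s r^{2}}{2}$)
$z{\left(W \right)} = W$
$z{\left(D{\left(3,-5 \right)} \right)} 71 m = \left(- \frac{1}{2}\right) 3 \left(1 + \left(-5\right)^{2}\right) 71 \left(-16\right) = \left(- \frac{1}{2}\right) 3 \left(1 + 25\right) 71 \left(-16\right) = \left(- \frac{1}{2}\right) 3 \cdot 26 \cdot 71 \left(-16\right) = \left(-39\right) 71 \left(-16\right) = \left(-2769\right) \left(-16\right) = 44304$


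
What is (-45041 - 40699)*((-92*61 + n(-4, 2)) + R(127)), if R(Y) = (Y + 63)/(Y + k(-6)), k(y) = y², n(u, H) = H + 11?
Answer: 78233205780/163 ≈ 4.7996e+8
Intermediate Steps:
n(u, H) = 11 + H
R(Y) = (63 + Y)/(36 + Y) (R(Y) = (Y + 63)/(Y + (-6)²) = (63 + Y)/(Y + 36) = (63 + Y)/(36 + Y))
(-45041 - 40699)*((-92*61 + n(-4, 2)) + R(127)) = (-45041 - 40699)*((-92*61 + (11 + 2)) + (63 + 127)/(36 + 127)) = -85740*((-5612 + 13) + 190/163) = -85740*(-5599 + (1/163)*190) = -85740*(-5599 + 190/163) = -85740*(-912447/163) = 78233205780/163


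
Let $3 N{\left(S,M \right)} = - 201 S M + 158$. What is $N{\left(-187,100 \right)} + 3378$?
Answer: $\frac{3768992}{3} \approx 1.2563 \cdot 10^{6}$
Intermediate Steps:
$N{\left(S,M \right)} = \frac{158}{3} - 67 M S$ ($N{\left(S,M \right)} = \frac{- 201 S M + 158}{3} = \frac{- 201 M S + 158}{3} = \frac{158 - 201 M S}{3} = \frac{158}{3} - 67 M S$)
$N{\left(-187,100 \right)} + 3378 = \left(\frac{158}{3} - 6700 \left(-187\right)\right) + 3378 = \left(\frac{158}{3} + 1252900\right) + 3378 = \frac{3758858}{3} + 3378 = \frac{3768992}{3}$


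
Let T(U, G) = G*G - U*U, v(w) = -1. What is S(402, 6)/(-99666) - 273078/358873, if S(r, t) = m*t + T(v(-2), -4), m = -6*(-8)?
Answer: -9108443489/11922478806 ≈ -0.76397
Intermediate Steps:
T(U, G) = G**2 - U**2
m = 48
S(r, t) = 15 + 48*t (S(r, t) = 48*t + ((-4)**2 - 1*(-1)**2) = 48*t + (16 - 1*1) = 48*t + (16 - 1) = 48*t + 15 = 15 + 48*t)
S(402, 6)/(-99666) - 273078/358873 = (15 + 48*6)/(-99666) - 273078/358873 = (15 + 288)*(-1/99666) - 273078*1/358873 = 303*(-1/99666) - 273078/358873 = -101/33222 - 273078/358873 = -9108443489/11922478806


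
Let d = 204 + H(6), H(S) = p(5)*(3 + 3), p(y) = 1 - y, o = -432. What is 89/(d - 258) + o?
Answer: -33785/78 ≈ -433.14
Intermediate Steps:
H(S) = -24 (H(S) = (1 - 1*5)*(3 + 3) = (1 - 5)*6 = -4*6 = -24)
d = 180 (d = 204 - 24 = 180)
89/(d - 258) + o = 89/(180 - 258) - 432 = 89/(-78) - 432 = 89*(-1/78) - 432 = -89/78 - 432 = -33785/78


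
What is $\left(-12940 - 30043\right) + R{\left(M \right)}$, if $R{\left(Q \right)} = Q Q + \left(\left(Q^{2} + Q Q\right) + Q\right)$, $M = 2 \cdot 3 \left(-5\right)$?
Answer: $-40313$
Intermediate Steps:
$M = -30$ ($M = 6 \left(-5\right) = -30$)
$R{\left(Q \right)} = Q + 3 Q^{2}$ ($R{\left(Q \right)} = Q^{2} + \left(\left(Q^{2} + Q^{2}\right) + Q\right) = Q^{2} + \left(2 Q^{2} + Q\right) = Q^{2} + \left(Q + 2 Q^{2}\right) = Q + 3 Q^{2}$)
$\left(-12940 - 30043\right) + R{\left(M \right)} = \left(-12940 - 30043\right) - 30 \left(1 + 3 \left(-30\right)\right) = -42983 - 30 \left(1 - 90\right) = -42983 - -2670 = -42983 + 2670 = -40313$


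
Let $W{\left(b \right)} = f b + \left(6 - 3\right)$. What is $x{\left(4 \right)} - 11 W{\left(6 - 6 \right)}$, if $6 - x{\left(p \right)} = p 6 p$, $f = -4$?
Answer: $-123$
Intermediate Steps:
$x{\left(p \right)} = 6 - 6 p^{2}$ ($x{\left(p \right)} = 6 - p 6 p = 6 - 6 p p = 6 - 6 p^{2}$)
$W{\left(b \right)} = 3 - 4 b$ ($W{\left(b \right)} = - 4 b + \left(6 - 3\right) = - 4 b + 3 = 3 - 4 b$)
$x{\left(4 \right)} - 11 W{\left(6 - 6 \right)} = \left(6 - 6 \cdot 4^{2}\right) - 11 \left(3 - 4 \left(6 - 6\right)\right) = \left(6 - 96\right) - 11 \left(3 - 4 \left(6 - 6\right)\right) = \left(6 - 96\right) - 11 \left(3 - 0\right) = -90 - 11 \left(3 + 0\right) = -90 - 33 = -123$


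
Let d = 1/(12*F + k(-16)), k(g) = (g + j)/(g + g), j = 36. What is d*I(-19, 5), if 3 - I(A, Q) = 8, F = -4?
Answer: 40/389 ≈ 0.10283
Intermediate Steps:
I(A, Q) = -5 (I(A, Q) = 3 - 1*8 = 3 - 8 = -5)
k(g) = (36 + g)/(2*g) (k(g) = (g + 36)/(g + g) = (36 + g)/((2*g)) = (36 + g)*(1/(2*g)) = (36 + g)/(2*g))
d = -8/389 (d = 1/(12*(-4) + (½)*(36 - 16)/(-16)) = 1/(-48 + (½)*(-1/16)*20) = 1/(-48 - 5/8) = 1/(-389/8) = -8/389 ≈ -0.020566)
d*I(-19, 5) = -8/389*(-5) = 40/389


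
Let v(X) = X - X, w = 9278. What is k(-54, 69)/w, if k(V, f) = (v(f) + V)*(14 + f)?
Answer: -2241/4639 ≈ -0.48308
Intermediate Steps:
v(X) = 0
k(V, f) = V*(14 + f) (k(V, f) = (0 + V)*(14 + f) = V*(14 + f))
k(-54, 69)/w = -54*(14 + 69)/9278 = -54*83*(1/9278) = -4482*1/9278 = -2241/4639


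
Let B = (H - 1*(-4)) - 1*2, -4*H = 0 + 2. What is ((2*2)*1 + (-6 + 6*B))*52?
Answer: 364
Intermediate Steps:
H = -½ (H = -(0 + 2)/4 = -¼*2 = -½ ≈ -0.50000)
B = 3/2 (B = (-½ - 1*(-4)) - 1*2 = (-½ + 4) - 2 = 7/2 - 2 = 3/2 ≈ 1.5000)
((2*2)*1 + (-6 + 6*B))*52 = ((2*2)*1 + (-6 + 6*(3/2)))*52 = (4*1 + (-6 + 9))*52 = (4 + 3)*52 = 7*52 = 364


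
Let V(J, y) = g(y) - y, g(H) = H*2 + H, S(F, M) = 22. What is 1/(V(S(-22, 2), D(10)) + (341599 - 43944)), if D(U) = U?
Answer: 1/297675 ≈ 3.3594e-6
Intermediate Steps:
g(H) = 3*H (g(H) = 2*H + H = 3*H)
V(J, y) = 2*y (V(J, y) = 3*y - y = 2*y)
1/(V(S(-22, 2), D(10)) + (341599 - 43944)) = 1/(2*10 + (341599 - 43944)) = 1/(20 + 297655) = 1/297675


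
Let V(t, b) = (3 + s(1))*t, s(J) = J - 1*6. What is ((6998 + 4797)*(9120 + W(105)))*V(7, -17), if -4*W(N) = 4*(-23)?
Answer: -1509783590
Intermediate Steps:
s(J) = -6 + J (s(J) = J - 6 = -6 + J)
W(N) = 23 (W(N) = -(-23) = -¼*(-92) = 23)
V(t, b) = -2*t (V(t, b) = (3 + (-6 + 1))*t = (3 - 5)*t = -2*t)
((6998 + 4797)*(9120 + W(105)))*V(7, -17) = ((6998 + 4797)*(9120 + 23))*(-2*7) = (11795*9143)*(-14) = 107841685*(-14) = -1509783590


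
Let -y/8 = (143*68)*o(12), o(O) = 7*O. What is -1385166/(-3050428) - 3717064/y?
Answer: 49014524315/47916123024 ≈ 1.0229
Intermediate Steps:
y = -6534528 (y = -8*143*68*7*12 = -77792*84 = -8*816816 = -6534528)
-1385166/(-3050428) - 3717064/y = -1385166/(-3050428) - 3717064/(-6534528) = -1385166*(-1/3050428) - 3717064*(-1/6534528) = 692583/1525214 + 35741/62832 = 49014524315/47916123024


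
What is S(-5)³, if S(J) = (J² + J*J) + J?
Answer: 91125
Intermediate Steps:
S(J) = J + 2*J² (S(J) = (J² + J²) + J = 2*J² + J = J + 2*J²)
S(-5)³ = (-5*(1 + 2*(-5)))³ = (-5*(1 - 10))³ = (-5*(-9))³ = 45³ = 91125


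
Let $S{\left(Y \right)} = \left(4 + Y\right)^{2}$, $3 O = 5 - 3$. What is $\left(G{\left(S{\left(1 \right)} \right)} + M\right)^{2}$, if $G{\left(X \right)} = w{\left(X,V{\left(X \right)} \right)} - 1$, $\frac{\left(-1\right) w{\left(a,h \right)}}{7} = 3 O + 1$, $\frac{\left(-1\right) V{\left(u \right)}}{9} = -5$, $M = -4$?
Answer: $676$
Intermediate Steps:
$O = \frac{2}{3}$ ($O = \frac{5 - 3}{3} = \frac{1}{3} \cdot 2 = \frac{2}{3} \approx 0.66667$)
$V{\left(u \right)} = 45$ ($V{\left(u \right)} = \left(-9\right) \left(-5\right) = 45$)
$w{\left(a,h \right)} = -21$ ($w{\left(a,h \right)} = - 7 \left(3 \cdot \frac{2}{3} + 1\right) = - 7 \left(2 + 1\right) = \left(-7\right) 3 = -21$)
$G{\left(X \right)} = -22$ ($G{\left(X \right)} = -21 - 1 = -22$)
$\left(G{\left(S{\left(1 \right)} \right)} + M\right)^{2} = \left(-22 - 4\right)^{2} = \left(-26\right)^{2} = 676$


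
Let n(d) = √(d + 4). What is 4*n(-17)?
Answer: 4*I*√13 ≈ 14.422*I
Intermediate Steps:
n(d) = √(4 + d)
4*n(-17) = 4*√(4 - 17) = 4*√(-13) = 4*(I*√13) = 4*I*√13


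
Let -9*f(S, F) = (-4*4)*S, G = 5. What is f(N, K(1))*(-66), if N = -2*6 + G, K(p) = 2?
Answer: 2464/3 ≈ 821.33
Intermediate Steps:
N = -7 (N = -2*6 + 5 = -12 + 5 = -7)
f(S, F) = 16*S/9 (f(S, F) = -(-4*4)*S/9 = -(-16)*S/9 = 16*S/9)
f(N, K(1))*(-66) = ((16/9)*(-7))*(-66) = -112/9*(-66) = 2464/3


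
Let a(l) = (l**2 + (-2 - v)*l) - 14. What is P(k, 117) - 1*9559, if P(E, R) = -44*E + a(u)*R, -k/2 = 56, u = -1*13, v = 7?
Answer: 27193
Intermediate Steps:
u = -13
k = -112 (k = -2*56 = -112)
a(l) = -14 + l**2 - 9*l (a(l) = (l**2 + (-2 - 1*7)*l) - 14 = (l**2 + (-2 - 7)*l) - 14 = (l**2 - 9*l) - 14 = -14 + l**2 - 9*l)
P(E, R) = -44*E + 272*R (P(E, R) = -44*E + (-14 + (-13)**2 - 9*(-13))*R = -44*E + (-14 + 169 + 117)*R = -44*E + 272*R)
P(k, 117) - 1*9559 = (-44*(-112) + 272*117) - 1*9559 = (4928 + 31824) - 9559 = 36752 - 9559 = 27193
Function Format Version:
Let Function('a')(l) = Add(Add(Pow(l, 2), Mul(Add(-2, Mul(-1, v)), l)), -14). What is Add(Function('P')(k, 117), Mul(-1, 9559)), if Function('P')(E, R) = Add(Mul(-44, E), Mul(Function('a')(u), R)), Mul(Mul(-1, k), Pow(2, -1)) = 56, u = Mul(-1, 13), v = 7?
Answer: 27193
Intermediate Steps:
u = -13
k = -112 (k = Mul(-2, 56) = -112)
Function('a')(l) = Add(-14, Pow(l, 2), Mul(-9, l)) (Function('a')(l) = Add(Add(Pow(l, 2), Mul(Add(-2, Mul(-1, 7)), l)), -14) = Add(Add(Pow(l, 2), Mul(Add(-2, -7), l)), -14) = Add(Add(Pow(l, 2), Mul(-9, l)), -14) = Add(-14, Pow(l, 2), Mul(-9, l)))
Function('P')(E, R) = Add(Mul(-44, E), Mul(272, R)) (Function('P')(E, R) = Add(Mul(-44, E), Mul(Add(-14, Pow(-13, 2), Mul(-9, -13)), R)) = Add(Mul(-44, E), Mul(Add(-14, 169, 117), R)) = Add(Mul(-44, E), Mul(272, R)))
Add(Function('P')(k, 117), Mul(-1, 9559)) = Add(Add(Mul(-44, -112), Mul(272, 117)), Mul(-1, 9559)) = Add(Add(4928, 31824), -9559) = Add(36752, -9559) = 27193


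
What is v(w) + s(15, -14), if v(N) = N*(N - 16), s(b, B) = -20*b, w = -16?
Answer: 212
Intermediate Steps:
v(N) = N*(-16 + N)
v(w) + s(15, -14) = -16*(-16 - 16) - 20*15 = -16*(-32) - 300 = 512 - 300 = 212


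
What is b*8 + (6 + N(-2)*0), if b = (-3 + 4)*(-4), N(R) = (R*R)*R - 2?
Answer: -26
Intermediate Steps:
N(R) = -2 + R³ (N(R) = R²*R - 2 = R³ - 2 = -2 + R³)
b = -4 (b = 1*(-4) = -4)
b*8 + (6 + N(-2)*0) = -4*8 + (6 + (-2 + (-2)³)*0) = -32 + (6 + (-2 - 8)*0) = -32 + (6 - 10*0) = -32 + (6 + 0) = -32 + 6 = -26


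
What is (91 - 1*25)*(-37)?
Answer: -2442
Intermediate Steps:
(91 - 1*25)*(-37) = (91 - 25)*(-37) = 66*(-37) = -2442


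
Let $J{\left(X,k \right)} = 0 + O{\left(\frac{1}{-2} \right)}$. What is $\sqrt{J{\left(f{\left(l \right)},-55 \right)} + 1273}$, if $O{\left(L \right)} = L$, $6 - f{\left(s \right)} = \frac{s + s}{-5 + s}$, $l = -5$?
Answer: $\frac{\sqrt{5090}}{2} \approx 35.672$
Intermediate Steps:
$f{\left(s \right)} = 6 - \frac{2 s}{-5 + s}$ ($f{\left(s \right)} = 6 - \frac{s + s}{-5 + s} = 6 - \frac{2 s}{-5 + s}$)
$J{\left(X,k \right)} = - \frac{1}{2}$ ($J{\left(X,k \right)} = 0 + \frac{1}{-2} = 0 - \frac{1}{2} = - \frac{1}{2}$)
$\sqrt{J{\left(f{\left(l \right)},-55 \right)} + 1273} = \sqrt{- \frac{1}{2} + 1273} = \sqrt{\frac{2545}{2}} = \frac{\sqrt{5090}}{2}$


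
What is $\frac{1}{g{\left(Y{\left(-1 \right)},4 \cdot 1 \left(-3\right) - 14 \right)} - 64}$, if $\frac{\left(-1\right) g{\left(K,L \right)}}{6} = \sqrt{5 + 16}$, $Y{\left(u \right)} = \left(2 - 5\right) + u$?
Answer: $- \frac{16}{835} + \frac{3 \sqrt{21}}{1670} \approx -0.01093$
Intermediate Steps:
$Y{\left(u \right)} = -3 + u$
$g{\left(K,L \right)} = - 6 \sqrt{21}$ ($g{\left(K,L \right)} = - 6 \sqrt{5 + 16} = - 6 \sqrt{21}$)
$\frac{1}{g{\left(Y{\left(-1 \right)},4 \cdot 1 \left(-3\right) - 14 \right)} - 64} = \frac{1}{- 6 \sqrt{21} - 64} = \frac{1}{-64 - 6 \sqrt{21}}$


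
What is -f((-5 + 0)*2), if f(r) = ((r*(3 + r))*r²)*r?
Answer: 70000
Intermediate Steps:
f(r) = r⁴*(3 + r) (f(r) = (r³*(3 + r))*r = r⁴*(3 + r))
-f((-5 + 0)*2) = -((-5 + 0)*2)⁴*(3 + (-5 + 0)*2) = -(-5*2)⁴*(3 - 5*2) = -(-10)⁴*(3 - 10) = -10000*(-7) = -1*(-70000) = 70000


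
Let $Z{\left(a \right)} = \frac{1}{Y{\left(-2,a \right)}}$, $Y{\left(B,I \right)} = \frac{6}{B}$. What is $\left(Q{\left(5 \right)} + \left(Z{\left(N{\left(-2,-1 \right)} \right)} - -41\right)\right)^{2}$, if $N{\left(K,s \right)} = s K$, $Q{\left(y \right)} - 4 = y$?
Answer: $\frac{22201}{9} \approx 2466.8$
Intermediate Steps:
$Q{\left(y \right)} = 4 + y$
$N{\left(K,s \right)} = K s$
$Z{\left(a \right)} = - \frac{1}{3}$ ($Z{\left(a \right)} = \frac{1}{6 \frac{1}{-2}} = \frac{1}{6 \left(- \frac{1}{2}\right)} = \frac{1}{-3} = - \frac{1}{3}$)
$\left(Q{\left(5 \right)} + \left(Z{\left(N{\left(-2,-1 \right)} \right)} - -41\right)\right)^{2} = \left(\left(4 + 5\right) - - \frac{122}{3}\right)^{2} = \left(9 + \left(- \frac{1}{3} + 41\right)\right)^{2} = \left(9 + \frac{122}{3}\right)^{2} = \left(\frac{149}{3}\right)^{2} = \frac{22201}{9}$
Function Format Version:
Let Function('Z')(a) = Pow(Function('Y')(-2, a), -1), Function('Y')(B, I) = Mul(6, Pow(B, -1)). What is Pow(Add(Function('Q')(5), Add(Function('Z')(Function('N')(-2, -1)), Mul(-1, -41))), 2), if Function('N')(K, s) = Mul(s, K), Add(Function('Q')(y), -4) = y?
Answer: Rational(22201, 9) ≈ 2466.8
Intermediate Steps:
Function('Q')(y) = Add(4, y)
Function('N')(K, s) = Mul(K, s)
Function('Z')(a) = Rational(-1, 3) (Function('Z')(a) = Pow(Mul(6, Pow(-2, -1)), -1) = Pow(Mul(6, Rational(-1, 2)), -1) = Pow(-3, -1) = Rational(-1, 3))
Pow(Add(Function('Q')(5), Add(Function('Z')(Function('N')(-2, -1)), Mul(-1, -41))), 2) = Pow(Add(Add(4, 5), Add(Rational(-1, 3), Mul(-1, -41))), 2) = Pow(Add(9, Add(Rational(-1, 3), 41)), 2) = Pow(Add(9, Rational(122, 3)), 2) = Pow(Rational(149, 3), 2) = Rational(22201, 9)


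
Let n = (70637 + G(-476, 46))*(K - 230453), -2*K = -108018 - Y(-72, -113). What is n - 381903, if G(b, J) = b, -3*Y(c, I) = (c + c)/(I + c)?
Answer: -2290277520459/185 ≈ -1.2380e+10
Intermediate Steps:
Y(c, I) = -2*c/(3*(I + c)) (Y(c, I) = -(c + c)/(3*(I + c)) = -2*c/(3*(I + c)))
K = 9991641/185 (K = -(-108018 - (-2)*(-72)/(3*(-113) + 3*(-72)))/2 = -(-108018 - (-2)*(-72)/(-339 - 216))/2 = -(-108018 - (-2)*(-72)/(-555))/2 = -(-108018 - (-2)*(-72)*(-1)/555)/2 = -(-108018 - 1*(-48/185))/2 = -(-108018 + 48/185)/2 = -½*(-19983282/185) = 9991641/185 ≈ 54009.)
n = -2290206868404/185 (n = (70637 - 476)*(9991641/185 - 230453) = 70161*(-32642164/185) = -2290206868404/185 ≈ -1.2379e+10)
n - 381903 = -2290206868404/185 - 381903 = -2290277520459/185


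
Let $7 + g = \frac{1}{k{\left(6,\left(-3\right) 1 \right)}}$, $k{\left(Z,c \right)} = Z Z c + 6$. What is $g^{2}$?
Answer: $\frac{511225}{10404} \approx 49.137$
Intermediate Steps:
$k{\left(Z,c \right)} = 6 + c Z^{2}$ ($k{\left(Z,c \right)} = Z^{2} c + 6 = c Z^{2} + 6 = 6 + c Z^{2}$)
$g = - \frac{715}{102}$ ($g = -7 + \frac{1}{6 + \left(-3\right) 1 \cdot 6^{2}} = -7 + \frac{1}{6 - 108} = -7 + \frac{1}{-102} = -7 - \frac{1}{102} = - \frac{715}{102} \approx -7.0098$)
$g^{2} = \left(- \frac{715}{102}\right)^{2} = \frac{511225}{10404}$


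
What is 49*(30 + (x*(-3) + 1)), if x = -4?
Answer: 2107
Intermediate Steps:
49*(30 + (x*(-3) + 1)) = 49*(30 + (-4*(-3) + 1)) = 49*(30 + (12 + 1)) = 49*(30 + 13) = 49*43 = 2107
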